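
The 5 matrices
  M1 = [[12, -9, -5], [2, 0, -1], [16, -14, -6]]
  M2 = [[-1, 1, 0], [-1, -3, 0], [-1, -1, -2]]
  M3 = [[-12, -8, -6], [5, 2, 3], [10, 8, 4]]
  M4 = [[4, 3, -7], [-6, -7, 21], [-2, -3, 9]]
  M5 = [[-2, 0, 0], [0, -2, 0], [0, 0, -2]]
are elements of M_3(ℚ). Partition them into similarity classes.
4 classes: {M1}, {M2, M3}, {M4}, {M5}

Characteristic polynomials: χ_{M1} = (x - 2)^3, χ_{M2} = (x + 2)^3, χ_{M3} = (x + 2)^3, χ_{M4} = (x - 2)^3, χ_{M5} = (x + 2)^3.

{M1}: invariant factors (x - 2)^3.

{M2, M3}: invariant factors x + 2, (x + 2)^2.

{M4}: invariant factors x - 2, (x - 2)^2.

{M5}: invariant factors x + 2, x + 2, x + 2.

Matrices are similar if and only if their invariant-factor lists agree; the partition into similarity classes is {M1}, {M2, M3}, {M4}, {M5}.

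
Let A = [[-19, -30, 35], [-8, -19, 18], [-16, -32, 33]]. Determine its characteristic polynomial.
xI - A = [[x + 19, 30, -35], [8, x + 19, -18], [16, 32, x - 33]].

Expanding det(xI - A) along the first row:
det(xI - A) = + (x + 19)·det([[x + 19, -18], [32, x - 33]]) - (30)·det([[8, -18], [16, x - 33]]) + (-35)·det([[8, x + 19], [16, 32]]).

Evaluating gives χ_A(x) = x^3 + 5x^2 + 3x - 9 = (x - 1)(x + 3)^2.

χ_A(x) = (x - 1)(x + 3)^2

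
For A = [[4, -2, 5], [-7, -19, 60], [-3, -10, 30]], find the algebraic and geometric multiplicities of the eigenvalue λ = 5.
The characteristic polynomial is (x - 5)^3, so the factor x - 5 appears with exponent 3: the algebraic multiplicity is 3.

rank(A - 5I) = 2, so the eigenspace has dimension 3 - 2 = 1: the geometric multiplicity is 1.

Since 1 < 3, A is not diagonalizable.

algebraic multiplicity 3, geometric multiplicity 1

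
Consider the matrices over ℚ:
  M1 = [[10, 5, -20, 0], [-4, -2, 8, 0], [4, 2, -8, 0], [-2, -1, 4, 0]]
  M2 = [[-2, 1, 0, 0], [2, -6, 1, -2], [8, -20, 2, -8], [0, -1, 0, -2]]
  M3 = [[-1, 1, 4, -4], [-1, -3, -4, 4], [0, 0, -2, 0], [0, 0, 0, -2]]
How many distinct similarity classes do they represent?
Characteristic polynomials: χ_{M1} = x^4, χ_{M2} = (x + 2)^4, χ_{M3} = (x + 2)^4.

{M1}: invariant factors x, x, x^2.

{M2}: invariant factors x + 2, (x + 2)^3.

{M3}: invariant factors x + 2, x + 2, (x + 2)^2.

Matrices are similar if and only if their invariant-factor lists agree; the partition into similarity classes is {M1}, {M2}, {M3}.

3 classes: {M1}, {M2}, {M3}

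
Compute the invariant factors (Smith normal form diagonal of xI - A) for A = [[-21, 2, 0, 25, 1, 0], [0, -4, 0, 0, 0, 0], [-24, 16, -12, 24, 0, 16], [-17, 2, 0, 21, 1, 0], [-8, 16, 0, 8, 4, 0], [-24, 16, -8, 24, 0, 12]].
The Jordan structure of A has elementary divisors (x + 4), (x + 4), (x + 4), (x - 4)^2, (x - 4). Arranging the block sizes at each eigenvalue in decreasing order and taking row products gives the invariant factors.

Invariant factors (smallest first, each dividing the next): x + 4, (x - 4)(x + 4), (x - 4)^2(x + 4).

Check: the last factor (x - 4)^2(x + 4) is the minimal polynomial, and the product (x - 4)^3(x + 4)^3 is the characteristic polynomial.

x + 4, (x - 4)(x + 4), (x - 4)^2(x + 4)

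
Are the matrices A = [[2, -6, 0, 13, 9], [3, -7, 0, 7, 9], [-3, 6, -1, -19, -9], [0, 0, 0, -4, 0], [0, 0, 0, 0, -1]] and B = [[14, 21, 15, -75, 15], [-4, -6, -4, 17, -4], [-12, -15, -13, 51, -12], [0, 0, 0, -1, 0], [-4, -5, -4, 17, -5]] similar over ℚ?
Two matrices over a field are similar if and only if they have the same invariant factors.

Both A and B have characteristic polynomial (x + 1)^3(x + 4)^2 and minimal polynomial (x + 1)(x + 4)^2. Computing further, both have invariant factors x + 1, x + 1, (x + 1)(x + 4)^2. Hence A and B are similar.

Yes.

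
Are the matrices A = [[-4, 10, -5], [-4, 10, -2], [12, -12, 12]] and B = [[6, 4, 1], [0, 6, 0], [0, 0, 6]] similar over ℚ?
Two matrices over a field are similar if and only if they have the same invariant factors.

Both A and B have characteristic polynomial (x - 6)^3 and minimal polynomial (x - 6)^2. Computing further, both have invariant factors x - 6, (x - 6)^2. Hence A and B are similar.

Yes.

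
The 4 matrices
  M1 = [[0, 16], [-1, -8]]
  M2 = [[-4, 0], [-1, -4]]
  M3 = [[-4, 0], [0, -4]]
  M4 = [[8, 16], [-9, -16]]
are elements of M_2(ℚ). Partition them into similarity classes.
2 classes: {M1, M2, M4}, {M3}

Characteristic polynomials: χ_{M1} = (x + 4)^2, χ_{M2} = (x + 4)^2, χ_{M3} = (x + 4)^2, χ_{M4} = (x + 4)^2.

{M1, M2, M4}: invariant factors (x + 4)^2.

{M3}: invariant factors x + 4, x + 4.

Matrices are similar if and only if their invariant-factor lists agree; the partition into similarity classes is {M1, M2, M4}, {M3}.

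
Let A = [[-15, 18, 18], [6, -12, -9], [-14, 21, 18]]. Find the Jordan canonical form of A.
J = [[-3, 1, 0], [0, -3, 0], [0, 0, -3]]

The characteristic polynomial is det(xI - A) = (x + 3)^3, so the eigenvalues are -3 (algebraic multiplicity 3).

For λ = -3: rank(A + 3I) = 1, rank((A + 3I)^2) = 0. The eigenspace has dimension 3 - 1 = 2, so there are 2 Jordan blocks; the rank sequence gives block sizes [2, 1].

Assembling the blocks gives the Jordan form J above.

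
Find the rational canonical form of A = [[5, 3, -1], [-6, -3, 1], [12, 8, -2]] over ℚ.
The invariant factors of A (the non-unit diagonal entries of the Smith normal form of xI - A over ℚ[x]) are x^3 + 3x - 2, each dividing the next. The characteristic polynomial is their product, x^3 + 3x - 2.

The rational canonical form is the block-diagonal matrix of companion matrices C(f_i):
R = [[0, 0, 2], [1, 0, -3], [0, 1, 0]].

Note the characteristic polynomial does not split into linear factors over ℚ, so A has no Jordan form over ℚ; the rational canonical form exists over any field.

R = [[0, 0, 2], [1, 0, -3], [0, 1, 0]]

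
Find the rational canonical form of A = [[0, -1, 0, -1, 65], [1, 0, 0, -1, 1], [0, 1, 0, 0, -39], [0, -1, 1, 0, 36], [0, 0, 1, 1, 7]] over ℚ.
R = [[0, 0, 0, 0, 36], [1, 0, 0, 0, 0], [0, 1, 0, 0, -39], [0, 0, 1, 0, -3], [0, 0, 0, 1, 7]]

The invariant factors of A (the non-unit diagonal entries of the Smith normal form of xI - A over ℚ[x]) are (x - 1)(x^2 - 3x - 6)^2, each dividing the next. The characteristic polynomial is their product, (x - 1)(x^2 - 3x - 6)^2.

The rational canonical form is the block-diagonal matrix of companion matrices C(f_i):
R = [[0, 0, 0, 0, 36], [1, 0, 0, 0, 0], [0, 1, 0, 0, -39], [0, 0, 1, 0, -3], [0, 0, 0, 1, 7]].

Note the characteristic polynomial does not split into linear factors over ℚ, so A has no Jordan form over ℚ; the rational canonical form exists over any field.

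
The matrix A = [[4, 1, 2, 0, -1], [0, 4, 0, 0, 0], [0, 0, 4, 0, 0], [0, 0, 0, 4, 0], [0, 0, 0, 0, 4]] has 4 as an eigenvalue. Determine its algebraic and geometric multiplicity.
The characteristic polynomial is (x - 4)^5, so the factor x - 4 appears with exponent 5: the algebraic multiplicity is 5.

rank(A - 4I) = 1, so the eigenspace has dimension 5 - 1 = 4: the geometric multiplicity is 4.

Since 4 < 5, A is not diagonalizable.

algebraic multiplicity 5, geometric multiplicity 4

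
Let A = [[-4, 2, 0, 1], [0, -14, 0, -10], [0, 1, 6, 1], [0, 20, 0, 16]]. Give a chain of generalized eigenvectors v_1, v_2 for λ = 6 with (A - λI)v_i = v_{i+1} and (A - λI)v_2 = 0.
v_1 = [[0, -1, 1, 2]]^T, v_2 = [[0, 0, 1, 0]]^T

We seek v_1 ∈ ker((A - 6I)^2) \ ker(A - 6I), then set v_{i+1} = (A - 6I) v_i.

One such chain is v_1 = [[0, -1, 1, 2]]^T, v_2 = [[0, 0, 1, 0]]^T. Check: (A - 6I) v_2 = [[0, 0, 0, 0]]^T = 0.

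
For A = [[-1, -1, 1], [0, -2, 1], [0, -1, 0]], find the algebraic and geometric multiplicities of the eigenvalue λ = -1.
algebraic multiplicity 3, geometric multiplicity 2

The characteristic polynomial is (x + 1)^3, so the factor x + 1 appears with exponent 3: the algebraic multiplicity is 3.

rank(A + I) = 1, so the eigenspace has dimension 3 - 1 = 2: the geometric multiplicity is 2.

Since 2 < 3, A is not diagonalizable.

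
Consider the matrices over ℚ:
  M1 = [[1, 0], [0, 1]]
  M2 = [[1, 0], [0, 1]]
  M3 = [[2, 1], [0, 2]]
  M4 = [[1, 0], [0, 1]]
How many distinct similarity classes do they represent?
Characteristic polynomials: χ_{M1} = (x - 1)^2, χ_{M2} = (x - 1)^2, χ_{M3} = (x - 2)^2, χ_{M4} = (x - 1)^2.

{M1, M2, M4}: invariant factors x - 1, x - 1.

{M3}: invariant factors (x - 2)^2.

Matrices are similar if and only if their invariant-factor lists agree; the partition into similarity classes is {M1, M2, M4}, {M3}.

2 classes: {M1, M2, M4}, {M3}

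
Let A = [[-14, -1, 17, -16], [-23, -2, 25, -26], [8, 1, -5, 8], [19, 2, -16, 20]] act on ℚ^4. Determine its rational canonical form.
The invariant factors of A (the non-unit diagonal entries of the Smith normal form of xI - A over ℚ[x]) are x^2(x - 3)(x + 4), each dividing the next. The characteristic polynomial is their product, x^2(x - 3)(x + 4).

The rational canonical form is the block-diagonal matrix of companion matrices C(f_i):
R = [[0, 0, 0, 0], [1, 0, 0, 0], [0, 1, 0, 12], [0, 0, 1, -1]].

R = [[0, 0, 0, 0], [1, 0, 0, 0], [0, 1, 0, 12], [0, 0, 1, -1]]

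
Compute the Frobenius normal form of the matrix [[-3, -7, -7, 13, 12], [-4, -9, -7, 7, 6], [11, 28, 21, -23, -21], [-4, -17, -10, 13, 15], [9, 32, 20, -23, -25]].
The invariant factors of A (the non-unit diagonal entries of the Smith normal form of xI - A over ℚ[x]) are (x + 5)(x^2 - x + 1)^2, each dividing the next. The characteristic polynomial is their product, (x + 5)(x^2 - x + 1)^2.

The rational canonical form is the block-diagonal matrix of companion matrices C(f_i):
R = [[0, 0, 0, 0, -5], [1, 0, 0, 0, 9], [0, 1, 0, 0, -13], [0, 0, 1, 0, 7], [0, 0, 0, 1, -3]].

Note the characteristic polynomial does not split into linear factors over ℚ, so A has no Jordan form over ℚ; the rational canonical form exists over any field.

R = [[0, 0, 0, 0, -5], [1, 0, 0, 0, 9], [0, 1, 0, 0, -13], [0, 0, 1, 0, 7], [0, 0, 0, 1, -3]]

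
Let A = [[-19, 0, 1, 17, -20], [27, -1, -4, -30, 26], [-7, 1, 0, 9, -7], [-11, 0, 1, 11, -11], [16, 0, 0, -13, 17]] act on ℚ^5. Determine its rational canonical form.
R = [[0, 0, 0, 0, 24], [1, 0, 0, 0, -16], [0, 1, 0, 0, 2], [0, 0, 1, 0, -12], [0, 0, 0, 1, 8]]

The invariant factors of A (the non-unit diagonal entries of the Smith normal form of xI - A over ℚ[x]) are (x - 6)(x - 2)(x^3 - 2), each dividing the next. The characteristic polynomial is their product, (x - 6)(x - 2)(x^3 - 2).

The rational canonical form is the block-diagonal matrix of companion matrices C(f_i):
R = [[0, 0, 0, 0, 24], [1, 0, 0, 0, -16], [0, 1, 0, 0, 2], [0, 0, 1, 0, -12], [0, 0, 0, 1, 8]].

Note the characteristic polynomial does not split into linear factors over ℚ, so A has no Jordan form over ℚ; the rational canonical form exists over any field.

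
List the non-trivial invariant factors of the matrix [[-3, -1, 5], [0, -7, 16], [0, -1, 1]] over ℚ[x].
The Jordan structure of A has elementary divisors (x + 3)^3. Arranging the block sizes at each eigenvalue in decreasing order and taking row products gives the invariant factors.

Invariant factors (smallest first, each dividing the next): (x + 3)^3.

Check: the last factor (x + 3)^3 is the minimal polynomial, and the product (x + 3)^3 is the characteristic polynomial.

(x + 3)^3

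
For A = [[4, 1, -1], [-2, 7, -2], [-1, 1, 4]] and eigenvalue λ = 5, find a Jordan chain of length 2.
We seek v_1 ∈ ker((A - 5I)^2) \ ker(A - 5I), then set v_{i+1} = (A - 5I) v_i.

One such chain is v_1 = [[0, 5, 4]]^T, v_2 = [[1, 2, 1]]^T. Check: (A - 5I) v_2 = [[0, 0, 0]]^T = 0.

v_1 = [[0, 5, 4]]^T, v_2 = [[1, 2, 1]]^T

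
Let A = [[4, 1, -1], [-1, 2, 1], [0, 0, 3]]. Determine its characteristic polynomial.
xI - A = [[x - 4, -1, 1], [1, x - 2, -1], [0, 0, x - 3]].

Expanding det(xI - A) along the first row:
det(xI - A) = + (x - 4)·det([[x - 2, -1], [0, x - 3]]) - (-1)·det([[1, -1], [0, x - 3]]) + (1)·det([[1, x - 2], [0, 0]]).

Evaluating gives χ_A(x) = x^3 - 9x^2 + 27x - 27 = (x - 3)^3.

χ_A(x) = (x - 3)^3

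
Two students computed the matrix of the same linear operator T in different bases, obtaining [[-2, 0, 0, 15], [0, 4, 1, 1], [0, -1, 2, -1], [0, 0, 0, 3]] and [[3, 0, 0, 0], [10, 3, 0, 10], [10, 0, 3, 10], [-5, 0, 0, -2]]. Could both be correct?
Both have characteristic polynomial (x - 3)^3(x + 2), but the minimal polynomial of A is (x - 3)^2(x + 2) while the minimal polynomial of B is (x - 3)(x + 2). The minimal polynomial is a similarity invariant, so A and B are not similar.

No.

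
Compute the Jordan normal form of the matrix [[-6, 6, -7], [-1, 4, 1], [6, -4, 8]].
The characteristic polynomial is det(xI - A) = (x - 2)^3, so the eigenvalues are 2 (algebraic multiplicity 3).

For λ = 2: rank(A - 2I) = 2, rank((A - 2I)^2) = 1, rank((A - 2I)^3) = 0. The eigenspace has dimension 3 - 2 = 1, so there is 1 Jordan block; the rank sequence gives block sizes [3].

Assembling the blocks gives the Jordan form J above.

J = [[2, 1, 0], [0, 2, 1], [0, 0, 2]]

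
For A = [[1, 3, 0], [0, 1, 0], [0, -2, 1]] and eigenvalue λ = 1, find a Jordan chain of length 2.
We seek v_1 ∈ ker((A - I)^2) \ ker(A - I), then set v_{i+1} = (A - I) v_i.

One such chain is v_1 = [[3, 1, -1]]^T, v_2 = [[3, 0, -2]]^T. Check: (A - I) v_2 = [[0, 0, 0]]^T = 0.

v_1 = [[3, 1, -1]]^T, v_2 = [[3, 0, -2]]^T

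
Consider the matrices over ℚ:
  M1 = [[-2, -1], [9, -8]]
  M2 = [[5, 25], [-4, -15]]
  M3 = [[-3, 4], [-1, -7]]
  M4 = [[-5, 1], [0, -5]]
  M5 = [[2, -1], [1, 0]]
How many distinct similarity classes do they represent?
Characteristic polynomials: χ_{M1} = (x + 5)^2, χ_{M2} = (x + 5)^2, χ_{M3} = (x + 5)^2, χ_{M4} = (x + 5)^2, χ_{M5} = (x - 1)^2.

{M1, M2, M3, M4}: invariant factors (x + 5)^2.

{M5}: invariant factors (x - 1)^2.

Matrices are similar if and only if their invariant-factor lists agree; the partition into similarity classes is {M1, M2, M3, M4}, {M5}.

2 classes: {M1, M2, M3, M4}, {M5}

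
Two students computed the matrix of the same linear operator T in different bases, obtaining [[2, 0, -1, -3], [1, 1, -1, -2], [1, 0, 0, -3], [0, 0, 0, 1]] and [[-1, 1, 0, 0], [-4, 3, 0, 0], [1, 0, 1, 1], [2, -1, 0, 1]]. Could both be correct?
Yes.

Two matrices over a field are similar if and only if they have the same invariant factors.

Both A and B have characteristic polynomial (x - 1)^4 and minimal polynomial (x - 1)^2. Computing further, both have invariant factors (x - 1)^2, (x - 1)^2. Hence A and B are similar.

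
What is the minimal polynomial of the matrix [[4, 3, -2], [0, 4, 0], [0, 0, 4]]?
m_A(x) = (x - 4)^2

The characteristic polynomial factors as (x - 4)^3. The minimal polynomial is ∏(x - λ)^{k_λ} where k_λ is the size of the largest Jordan block at λ.

For λ = 4: rank(A - 4I) = 1, and the largest Jordan block has size 2 (the smallest k with rank((A - 4I)^k) = rank((A - 4I)^(k+1))).

So m_A(x) = (x - 4)^2.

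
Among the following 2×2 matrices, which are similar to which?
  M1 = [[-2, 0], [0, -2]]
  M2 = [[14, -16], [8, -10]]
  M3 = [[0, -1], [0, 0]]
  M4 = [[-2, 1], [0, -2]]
4 classes: {M1}, {M2}, {M3}, {M4}

Characteristic polynomials: χ_{M1} = (x + 2)^2, χ_{M2} = (x - 6)(x + 2), χ_{M3} = x^2, χ_{M4} = (x + 2)^2.

{M1}: invariant factors x + 2, x + 2.

{M2}: invariant factors (x - 6)(x + 2).

{M3}: invariant factors x^2.

{M4}: invariant factors (x + 2)^2.

Matrices are similar if and only if their invariant-factor lists agree; the partition into similarity classes is {M1}, {M2}, {M3}, {M4}.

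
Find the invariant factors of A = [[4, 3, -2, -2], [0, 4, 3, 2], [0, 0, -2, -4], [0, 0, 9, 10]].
The Jordan structure of A has elementary divisors (x - 4)^3, (x - 4). Arranging the block sizes at each eigenvalue in decreasing order and taking row products gives the invariant factors.

Invariant factors (smallest first, each dividing the next): x - 4, (x - 4)^3.

Check: the last factor (x - 4)^3 is the minimal polynomial, and the product (x - 4)^4 is the characteristic polynomial.

x - 4, (x - 4)^3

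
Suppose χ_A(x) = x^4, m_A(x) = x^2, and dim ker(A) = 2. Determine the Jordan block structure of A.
Jordan blocks: (0, 2), (0, 2)

λ = 0: algebraic multiplicity 4 (exponent in χ_A), largest block size 2 (exponent in m_A), 2 blocks (geometric multiplicity). These force block sizes [2, 2].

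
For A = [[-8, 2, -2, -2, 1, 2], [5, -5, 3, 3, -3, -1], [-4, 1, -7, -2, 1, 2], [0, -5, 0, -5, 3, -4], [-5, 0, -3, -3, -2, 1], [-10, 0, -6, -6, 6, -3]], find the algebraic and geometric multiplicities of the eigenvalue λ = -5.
The characteristic polynomial is (x + 5)^6, so the factor x + 5 appears with exponent 6: the algebraic multiplicity is 6.

rank(A + 5I) = 3, so the eigenspace has dimension 6 - 3 = 3: the geometric multiplicity is 3.

Since 3 < 6, A is not diagonalizable.

algebraic multiplicity 6, geometric multiplicity 3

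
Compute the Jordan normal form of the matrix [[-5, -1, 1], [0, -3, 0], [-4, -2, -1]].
The characteristic polynomial is det(xI - A) = (x + 3)^3, so the eigenvalues are -3 (algebraic multiplicity 3).

For λ = -3: rank(A + 3I) = 1, rank((A + 3I)^2) = 0. The eigenspace has dimension 3 - 1 = 2, so there are 2 Jordan blocks; the rank sequence gives block sizes [2, 1].

Assembling the blocks gives the Jordan form J above.

J = [[-3, 1, 0], [0, -3, 0], [0, 0, -3]]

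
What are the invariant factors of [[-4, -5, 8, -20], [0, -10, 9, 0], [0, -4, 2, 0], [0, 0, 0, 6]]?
The Jordan structure of A has elementary divisors (x + 4)^3, (x - 6). Arranging the block sizes at each eigenvalue in decreasing order and taking row products gives the invariant factors.

Invariant factors (smallest first, each dividing the next): (x - 6)(x + 4)^3.

Check: the last factor (x - 6)(x + 4)^3 is the minimal polynomial, and the product (x - 6)(x + 4)^3 is the characteristic polynomial.

(x - 6)(x + 4)^3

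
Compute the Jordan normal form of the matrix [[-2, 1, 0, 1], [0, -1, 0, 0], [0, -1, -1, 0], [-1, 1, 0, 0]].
J = [[-1, 1, 0, 0], [0, -1, 0, 0], [0, 0, -1, 1], [0, 0, 0, -1]]

The characteristic polynomial is det(xI - A) = (x + 1)^4, so the eigenvalues are -1 (algebraic multiplicity 4).

For λ = -1: rank(A + I) = 2, rank((A + I)^2) = 0. The eigenspace has dimension 4 - 2 = 2, so there are 2 Jordan blocks; the rank sequence gives block sizes [2, 2].

Assembling the blocks gives the Jordan form J above.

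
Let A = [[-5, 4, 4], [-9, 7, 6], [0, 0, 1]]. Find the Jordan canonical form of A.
J = [[1, 1, 0], [0, 1, 0], [0, 0, 1]]

The characteristic polynomial is det(xI - A) = (x - 1)^3, so the eigenvalues are 1 (algebraic multiplicity 3).

For λ = 1: rank(A - I) = 1, rank((A - I)^2) = 0. The eigenspace has dimension 3 - 1 = 2, so there are 2 Jordan blocks; the rank sequence gives block sizes [2, 1].

Assembling the blocks gives the Jordan form J above.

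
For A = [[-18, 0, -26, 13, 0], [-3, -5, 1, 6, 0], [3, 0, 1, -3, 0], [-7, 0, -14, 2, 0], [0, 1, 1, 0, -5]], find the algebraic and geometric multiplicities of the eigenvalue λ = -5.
The characteristic polynomial is (x + 5)^5, so the factor x + 5 appears with exponent 5: the algebraic multiplicity is 5.

rank(A + 5I) = 3, so the eigenspace has dimension 5 - 3 = 2: the geometric multiplicity is 2.

Since 2 < 5, A is not diagonalizable.

algebraic multiplicity 5, geometric multiplicity 2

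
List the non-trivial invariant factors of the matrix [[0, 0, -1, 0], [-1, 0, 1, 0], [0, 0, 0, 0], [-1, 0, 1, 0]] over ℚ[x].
x, x^3

The Jordan structure of A has elementary divisors x^3, x. Arranging the block sizes at each eigenvalue in decreasing order and taking row products gives the invariant factors.

Invariant factors (smallest first, each dividing the next): x, x^3.

Check: the last factor x^3 is the minimal polynomial, and the product x^4 is the characteristic polynomial.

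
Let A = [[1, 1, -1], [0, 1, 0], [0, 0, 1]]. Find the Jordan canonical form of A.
The characteristic polynomial is det(xI - A) = (x - 1)^3, so the eigenvalues are 1 (algebraic multiplicity 3).

For λ = 1: rank(A - I) = 1, rank((A - I)^2) = 0. The eigenspace has dimension 3 - 1 = 2, so there are 2 Jordan blocks; the rank sequence gives block sizes [2, 1].

Assembling the blocks gives the Jordan form J above.

J = [[1, 1, 0], [0, 1, 0], [0, 0, 1]]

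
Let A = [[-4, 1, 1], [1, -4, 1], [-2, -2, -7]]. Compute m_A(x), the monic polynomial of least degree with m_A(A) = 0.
m_A(x) = (x + 5)^2

The characteristic polynomial factors as (x + 5)^3. The minimal polynomial is ∏(x - λ)^{k_λ} where k_λ is the size of the largest Jordan block at λ.

For λ = -5: rank(A + 5I) = 1, and the largest Jordan block has size 2 (the smallest k with rank((A + 5I)^k) = rank((A + 5I)^(k+1))).

So m_A(x) = (x + 5)^2.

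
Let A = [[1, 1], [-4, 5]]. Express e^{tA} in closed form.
A has Jordan form J = [[3, 1], [0, 3]] with A = PJP^{-1}, so e^{tA} = P e^{tJ} P^{-1}.

For a Jordan block J_k(λ), e^{tJ_k(λ)} = e^{λt} · (I + tN + t^2 N^2/2! + ... + t^{k-1} N^{k-1}/(k-1)!) where N is the nilpotent superdiagonal part.

Assembling the blocks and conjugating back gives the entries of e^{tA} as shown above.

e^{tA} = [[(1 - 2*t)*e^{3*t}, t*e^{3*t}], [-4*t*e^{3*t}, (2*t + 1)*e^{3*t}]]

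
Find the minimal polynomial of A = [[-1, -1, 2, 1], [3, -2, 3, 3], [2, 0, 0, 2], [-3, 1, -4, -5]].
m_A(x) = (x + 2)^3

The characteristic polynomial factors as (x + 2)^4. The minimal polynomial is ∏(x - λ)^{k_λ} where k_λ is the size of the largest Jordan block at λ.

For λ = -2: rank(A + 2I) = 2, and the largest Jordan block has size 3 (the smallest k with rank((A + 2I)^k) = rank((A + 2I)^(k+1))).

So m_A(x) = (x + 2)^3.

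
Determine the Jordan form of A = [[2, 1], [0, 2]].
The characteristic polynomial is det(xI - A) = (x - 2)^2, so the eigenvalues are 2 (algebraic multiplicity 2).

For λ = 2: rank(A - 2I) = 1, rank((A - 2I)^2) = 0. The eigenspace has dimension 2 - 1 = 1, so there is 1 Jordan block; the rank sequence gives block sizes [2].

Assembling the blocks gives the Jordan form J above.

J = [[2, 1], [0, 2]]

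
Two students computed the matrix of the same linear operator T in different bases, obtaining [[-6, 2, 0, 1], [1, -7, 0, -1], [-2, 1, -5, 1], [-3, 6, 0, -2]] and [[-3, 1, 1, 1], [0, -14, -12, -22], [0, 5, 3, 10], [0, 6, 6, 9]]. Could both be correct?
trace(A) = -20 but trace(B) = -5. The trace is a similarity invariant, so A and B are not similar.

No.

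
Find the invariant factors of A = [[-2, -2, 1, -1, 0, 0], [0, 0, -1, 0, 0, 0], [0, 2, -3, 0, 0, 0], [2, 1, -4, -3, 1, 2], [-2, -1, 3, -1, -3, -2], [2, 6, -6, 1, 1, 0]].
The Jordan structure of A has elementary divisors (x + 2)^3, (x + 2)^2, (x + 1). Arranging the block sizes at each eigenvalue in decreasing order and taking row products gives the invariant factors.

Invariant factors (smallest first, each dividing the next): (x + 2)^2, (x + 1)(x + 2)^3.

Check: the last factor (x + 1)(x + 2)^3 is the minimal polynomial, and the product (x + 1)(x + 2)^5 is the characteristic polynomial.

(x + 2)^2, (x + 1)(x + 2)^3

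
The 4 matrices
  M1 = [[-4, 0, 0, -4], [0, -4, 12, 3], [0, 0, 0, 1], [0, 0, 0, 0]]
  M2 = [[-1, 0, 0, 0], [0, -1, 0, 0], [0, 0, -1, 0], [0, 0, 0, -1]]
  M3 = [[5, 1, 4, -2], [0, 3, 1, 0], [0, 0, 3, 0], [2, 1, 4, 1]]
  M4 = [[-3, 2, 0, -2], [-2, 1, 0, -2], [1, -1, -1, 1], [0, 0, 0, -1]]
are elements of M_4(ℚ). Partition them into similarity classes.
Characteristic polynomials: χ_{M1} = x^2(x + 4)^2, χ_{M2} = (x + 1)^4, χ_{M3} = (x - 3)^4, χ_{M4} = (x + 1)^4.

{M1}: invariant factors x + 4, x^2(x + 4).

{M2}: invariant factors x + 1, x + 1, x + 1, x + 1.

{M3}: invariant factors x - 3, (x - 3)^3.

{M4}: invariant factors x + 1, x + 1, (x + 1)^2.

Matrices are similar if and only if their invariant-factor lists agree; the partition into similarity classes is {M1}, {M2}, {M3}, {M4}.

4 classes: {M1}, {M2}, {M3}, {M4}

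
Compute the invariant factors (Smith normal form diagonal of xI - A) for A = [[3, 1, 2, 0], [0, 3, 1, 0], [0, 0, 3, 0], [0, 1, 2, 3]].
The Jordan structure of A has elementary divisors (x - 3)^3, (x - 3). Arranging the block sizes at each eigenvalue in decreasing order and taking row products gives the invariant factors.

Invariant factors (smallest first, each dividing the next): x - 3, (x - 3)^3.

Check: the last factor (x - 3)^3 is the minimal polynomial, and the product (x - 3)^4 is the characteristic polynomial.

x - 3, (x - 3)^3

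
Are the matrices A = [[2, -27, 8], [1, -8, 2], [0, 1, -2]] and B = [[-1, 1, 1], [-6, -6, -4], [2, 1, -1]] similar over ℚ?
Yes.

Two matrices over a field are similar if and only if they have the same invariant factors.

Both A and B have characteristic polynomial (x + 2)(x + 3)^2 and minimal polynomial (x + 2)(x + 3)^2. Computing further, both have invariant factors (x + 2)(x + 3)^2. Hence A and B are similar.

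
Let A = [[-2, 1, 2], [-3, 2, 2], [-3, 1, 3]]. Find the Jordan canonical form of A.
J = [[1, 1, 0], [0, 1, 0], [0, 0, 1]]

The characteristic polynomial is det(xI - A) = (x - 1)^3, so the eigenvalues are 1 (algebraic multiplicity 3).

For λ = 1: rank(A - I) = 1, rank((A - I)^2) = 0. The eigenspace has dimension 3 - 1 = 2, so there are 2 Jordan blocks; the rank sequence gives block sizes [2, 1].

Assembling the blocks gives the Jordan form J above.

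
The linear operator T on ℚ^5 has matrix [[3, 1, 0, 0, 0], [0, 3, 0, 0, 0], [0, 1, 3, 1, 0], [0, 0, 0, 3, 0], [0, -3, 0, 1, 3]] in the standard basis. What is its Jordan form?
The characteristic polynomial is det(xI - A) = (x - 3)^5, so the eigenvalues are 3 (algebraic multiplicity 5).

For λ = 3: rank(A - 3I) = 2, rank((A - 3I)^2) = 0. The eigenspace has dimension 5 - 2 = 3, so there are 3 Jordan blocks; the rank sequence gives block sizes [2, 2, 1].

Assembling the blocks gives the Jordan form J above.

J = [[3, 1, 0, 0, 0], [0, 3, 0, 0, 0], [0, 0, 3, 1, 0], [0, 0, 0, 3, 0], [0, 0, 0, 0, 3]]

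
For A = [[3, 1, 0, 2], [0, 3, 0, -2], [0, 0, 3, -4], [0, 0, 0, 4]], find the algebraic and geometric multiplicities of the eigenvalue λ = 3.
algebraic multiplicity 3, geometric multiplicity 2

The characteristic polynomial is (x - 4)(x - 3)^3, so the factor x - 3 appears with exponent 3: the algebraic multiplicity is 3.

rank(A - 3I) = 2, so the eigenspace has dimension 4 - 2 = 2: the geometric multiplicity is 2.

Since 2 < 3, A is not diagonalizable.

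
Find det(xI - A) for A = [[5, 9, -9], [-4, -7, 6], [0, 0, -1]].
xI - A = [[x - 5, -9, 9], [4, x + 7, -6], [0, 0, x + 1]].

Expanding det(xI - A) along the first row:
det(xI - A) = + (x - 5)·det([[x + 7, -6], [0, x + 1]]) - (-9)·det([[4, -6], [0, x + 1]]) + (9)·det([[4, x + 7], [0, 0]]).

Evaluating gives χ_A(x) = x^3 + 3x^2 + 3x + 1 = (x + 1)^3.

χ_A(x) = (x + 1)^3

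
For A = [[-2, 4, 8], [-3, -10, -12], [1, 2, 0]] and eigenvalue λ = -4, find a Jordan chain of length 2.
We seek v_1 ∈ ker((A + 4I)^2) \ ker(A + 4I), then set v_{i+1} = (A + 4I) v_i.

One such chain is v_1 = [[1, -1, 0]]^T, v_2 = [[-2, 3, -1]]^T. Check: (A + 4I) v_2 = [[0, 0, 0]]^T = 0.

v_1 = [[1, -1, 0]]^T, v_2 = [[-2, 3, -1]]^T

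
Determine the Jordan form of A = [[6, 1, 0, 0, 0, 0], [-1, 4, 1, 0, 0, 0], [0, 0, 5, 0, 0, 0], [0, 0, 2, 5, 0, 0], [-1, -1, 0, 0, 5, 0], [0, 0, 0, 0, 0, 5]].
The characteristic polynomial is det(xI - A) = (x - 5)^6, so the eigenvalues are 5 (algebraic multiplicity 6).

For λ = 5: rank(A - 5I) = 2, rank((A - 5I)^2) = 1, rank((A - 5I)^3) = 0. The eigenspace has dimension 6 - 2 = 4, so there are 4 Jordan blocks; the rank sequence gives block sizes [3, 1, 1, 1].

Assembling the blocks gives the Jordan form J above.

J = [[5, 1, 0, 0, 0, 0], [0, 5, 1, 0, 0, 0], [0, 0, 5, 0, 0, 0], [0, 0, 0, 5, 0, 0], [0, 0, 0, 0, 5, 0], [0, 0, 0, 0, 0, 5]]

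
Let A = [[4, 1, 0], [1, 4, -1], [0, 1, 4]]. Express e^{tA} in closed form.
e^{tA} = [[(t^2 + 2)*e^{4*t}/2, t*e^{4*t}, -t^2*e^{4*t}/2], [t*e^{4*t}, e^{4*t}, -t*e^{4*t}], [t^2*e^{4*t}/2, t*e^{4*t}, (2 - t^2)*e^{4*t}/2]]

A has Jordan form J = [[4, 1, 0], [0, 4, 1], [0, 0, 4]] with A = PJP^{-1}, so e^{tA} = P e^{tJ} P^{-1}.

For a Jordan block J_k(λ), e^{tJ_k(λ)} = e^{λt} · (I + tN + t^2 N^2/2! + ... + t^{k-1} N^{k-1}/(k-1)!) where N is the nilpotent superdiagonal part.

Assembling the blocks and conjugating back gives the entries of e^{tA} as shown above.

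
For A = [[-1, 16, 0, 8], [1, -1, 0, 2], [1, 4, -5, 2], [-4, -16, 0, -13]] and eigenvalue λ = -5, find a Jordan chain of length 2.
We seek v_1 ∈ ker((A + 5I)^2) \ ker(A + 5I), then set v_{i+1} = (A + 5I) v_i.

One such chain is v_1 = [[3, 1, 1, -3]]^T, v_2 = [[4, 1, 1, -4]]^T. Check: (A + 5I) v_2 = [[0, 0, 0, 0]]^T = 0.

v_1 = [[3, 1, 1, -3]]^T, v_2 = [[4, 1, 1, -4]]^T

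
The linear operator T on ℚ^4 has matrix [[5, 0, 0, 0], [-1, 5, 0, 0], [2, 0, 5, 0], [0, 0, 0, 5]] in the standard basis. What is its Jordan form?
The characteristic polynomial is det(xI - A) = (x - 5)^4, so the eigenvalues are 5 (algebraic multiplicity 4).

For λ = 5: rank(A - 5I) = 1, rank((A - 5I)^2) = 0. The eigenspace has dimension 4 - 1 = 3, so there are 3 Jordan blocks; the rank sequence gives block sizes [2, 1, 1].

Assembling the blocks gives the Jordan form J above.

J = [[5, 1, 0, 0], [0, 5, 0, 0], [0, 0, 5, 0], [0, 0, 0, 5]]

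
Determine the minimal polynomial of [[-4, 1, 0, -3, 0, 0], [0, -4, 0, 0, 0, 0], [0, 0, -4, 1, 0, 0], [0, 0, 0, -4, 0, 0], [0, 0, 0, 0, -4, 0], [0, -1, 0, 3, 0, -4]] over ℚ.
m_A(x) = (x + 4)^2

The characteristic polynomial factors as (x + 4)^6. The minimal polynomial is ∏(x - λ)^{k_λ} where k_λ is the size of the largest Jordan block at λ.

For λ = -4: rank(A + 4I) = 2, and the largest Jordan block has size 2 (the smallest k with rank((A + 4I)^k) = rank((A + 4I)^(k+1))).

So m_A(x) = (x + 4)^2.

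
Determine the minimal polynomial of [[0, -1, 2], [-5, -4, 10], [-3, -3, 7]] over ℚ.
m_A(x) = (x - 1)^2

The characteristic polynomial factors as (x - 1)^3. The minimal polynomial is ∏(x - λ)^{k_λ} where k_λ is the size of the largest Jordan block at λ.

For λ = 1: rank(A - I) = 1, and the largest Jordan block has size 2 (the smallest k with rank((A - I)^k) = rank((A - I)^(k+1))).

So m_A(x) = (x - 1)^2.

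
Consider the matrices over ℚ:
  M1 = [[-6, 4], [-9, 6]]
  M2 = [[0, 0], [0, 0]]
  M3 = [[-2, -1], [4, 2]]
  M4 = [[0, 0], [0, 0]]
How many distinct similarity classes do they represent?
Characteristic polynomials: χ_{M1} = x^2, χ_{M2} = x^2, χ_{M3} = x^2, χ_{M4} = x^2.

{M1, M3}: invariant factors x^2.

{M2, M4}: invariant factors x, x.

Matrices are similar if and only if their invariant-factor lists agree; the partition into similarity classes is {M1, M3}, {M2, M4}.

2 classes: {M1, M3}, {M2, M4}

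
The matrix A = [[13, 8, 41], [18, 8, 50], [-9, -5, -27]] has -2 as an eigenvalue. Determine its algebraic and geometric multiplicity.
algebraic multiplicity 3, geometric multiplicity 1

The characteristic polynomial is (x + 2)^3, so the factor x + 2 appears with exponent 3: the algebraic multiplicity is 3.

rank(A + 2I) = 2, so the eigenspace has dimension 3 - 2 = 1: the geometric multiplicity is 1.

Since 1 < 3, A is not diagonalizable.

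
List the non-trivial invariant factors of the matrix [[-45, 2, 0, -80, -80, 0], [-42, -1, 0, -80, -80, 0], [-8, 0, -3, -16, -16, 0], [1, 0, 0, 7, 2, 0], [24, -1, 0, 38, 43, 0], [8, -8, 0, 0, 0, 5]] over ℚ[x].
(x - 5)(x + 3), (x - 5)^2(x + 3)^2

The Jordan structure of A has elementary divisors (x + 3)^2, (x + 3), (x - 5)^2, (x - 5). Arranging the block sizes at each eigenvalue in decreasing order and taking row products gives the invariant factors.

Invariant factors (smallest first, each dividing the next): (x - 5)(x + 3), (x - 5)^2(x + 3)^2.

Check: the last factor (x - 5)^2(x + 3)^2 is the minimal polynomial, and the product (x - 5)^3(x + 3)^3 is the characteristic polynomial.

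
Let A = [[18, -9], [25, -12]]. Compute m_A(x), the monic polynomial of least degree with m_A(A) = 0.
m_A(x) = (x - 3)^2

The characteristic polynomial factors as (x - 3)^2. The minimal polynomial is ∏(x - λ)^{k_λ} where k_λ is the size of the largest Jordan block at λ.

For λ = 3: rank(A - 3I) = 1, and the largest Jordan block has size 2 (the smallest k with rank((A - 3I)^k) = rank((A - 3I)^(k+1))).

So m_A(x) = (x - 3)^2.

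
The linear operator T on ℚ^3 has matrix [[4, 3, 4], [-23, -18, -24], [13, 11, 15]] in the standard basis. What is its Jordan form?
The characteristic polynomial is det(xI - A) = (x - 1)^2(x + 1), so the eigenvalues are -1 (algebraic multiplicity 1), 1 (algebraic multiplicity 2).

For λ = -1: algebraic multiplicity 1 gives one 1×1 block.

For λ = 1: rank(A - I) = 2, rank((A - I)^2) = 1. The eigenspace has dimension 3 - 2 = 1, so there is 1 Jordan block; the rank sequence gives block sizes [2].

Assembling the blocks gives the Jordan form J above.

J = [[-1, 0, 0], [0, 1, 1], [0, 0, 1]]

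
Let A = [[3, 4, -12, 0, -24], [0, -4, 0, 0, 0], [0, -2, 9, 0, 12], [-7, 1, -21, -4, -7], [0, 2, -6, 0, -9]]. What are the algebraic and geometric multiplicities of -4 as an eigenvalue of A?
algebraic multiplicity 2, geometric multiplicity 1

The characteristic polynomial is (x - 3)^2(x + 3)(x + 4)^2, so the factor x + 4 appears with exponent 2: the algebraic multiplicity is 2.

rank(A + 4I) = 4, so the eigenspace has dimension 5 - 4 = 1: the geometric multiplicity is 1.

Since 1 < 2, A is not diagonalizable.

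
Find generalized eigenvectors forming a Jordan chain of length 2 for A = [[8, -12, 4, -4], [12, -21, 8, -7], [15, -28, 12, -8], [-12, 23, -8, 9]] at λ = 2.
v_1 = [[1, 0, -1, 1]]^T, v_2 = [[-2, -3, -3, 3]]^T

We seek v_1 ∈ ker((A - 2I)^2) \ ker(A - 2I), then set v_{i+1} = (A - 2I) v_i.

One such chain is v_1 = [[1, 0, -1, 1]]^T, v_2 = [[-2, -3, -3, 3]]^T. Check: (A - 2I) v_2 = [[0, 0, 0, 0]]^T = 0.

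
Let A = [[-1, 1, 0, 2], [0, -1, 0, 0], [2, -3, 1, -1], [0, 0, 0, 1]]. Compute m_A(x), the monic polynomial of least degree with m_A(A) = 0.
m_A(x) = (x - 1)^2(x + 1)^2

The characteristic polynomial factors as (x - 1)^2(x + 1)^2. The minimal polynomial is ∏(x - λ)^{k_λ} where k_λ is the size of the largest Jordan block at λ.

For λ = -1: rank(A + I) = 3, and the largest Jordan block has size 2 (the smallest k with rank((A + I)^k) = rank((A + I)^(k+1))).
For λ = 1: rank(A - I) = 3, and the largest Jordan block has size 2 (the smallest k with rank((A - I)^k) = rank((A - I)^(k+1))).

So m_A(x) = (x - 1)^2(x + 1)^2.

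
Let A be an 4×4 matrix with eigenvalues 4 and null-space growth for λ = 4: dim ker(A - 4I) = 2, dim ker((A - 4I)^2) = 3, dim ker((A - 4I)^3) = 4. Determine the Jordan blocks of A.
λ = 4: successive nullity increments [2, 1, 1] count blocks of size ≥ k; block sizes are [3, 1].

Jordan blocks: (4, 3), (4, 1)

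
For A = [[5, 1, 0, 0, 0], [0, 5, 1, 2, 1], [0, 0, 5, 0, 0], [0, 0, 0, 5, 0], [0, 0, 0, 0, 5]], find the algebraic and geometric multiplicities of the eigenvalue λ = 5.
The characteristic polynomial is (x - 5)^5, so the factor x - 5 appears with exponent 5: the algebraic multiplicity is 5.

rank(A - 5I) = 2, so the eigenspace has dimension 5 - 2 = 3: the geometric multiplicity is 3.

Since 3 < 5, A is not diagonalizable.

algebraic multiplicity 5, geometric multiplicity 3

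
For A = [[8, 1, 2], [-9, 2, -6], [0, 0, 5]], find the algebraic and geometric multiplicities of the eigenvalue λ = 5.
algebraic multiplicity 3, geometric multiplicity 2

The characteristic polynomial is (x - 5)^3, so the factor x - 5 appears with exponent 3: the algebraic multiplicity is 3.

rank(A - 5I) = 1, so the eigenspace has dimension 3 - 1 = 2: the geometric multiplicity is 2.

Since 2 < 3, A is not diagonalizable.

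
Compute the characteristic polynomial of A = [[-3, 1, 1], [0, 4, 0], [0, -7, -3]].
xI - A = [[x + 3, -1, -1], [0, x - 4, 0], [0, 7, x + 3]].

Expanding det(xI - A) along the first row:
det(xI - A) = + (x + 3)·det([[x - 4, 0], [7, x + 3]]) - (-1)·det([[0, 0], [0, x + 3]]) + (-1)·det([[0, x - 4], [0, 7]]).

Evaluating gives χ_A(x) = x^3 + 2x^2 - 15x - 36 = (x - 4)(x + 3)^2.

χ_A(x) = (x - 4)(x + 3)^2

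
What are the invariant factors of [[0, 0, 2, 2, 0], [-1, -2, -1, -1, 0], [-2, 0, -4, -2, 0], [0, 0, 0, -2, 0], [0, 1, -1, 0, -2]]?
x + 2, x + 2, (x + 2)^3

The Jordan structure of A has elementary divisors (x + 2)^3, (x + 2), (x + 2). Arranging the block sizes at each eigenvalue in decreasing order and taking row products gives the invariant factors.

Invariant factors (smallest first, each dividing the next): x + 2, x + 2, (x + 2)^3.

Check: the last factor (x + 2)^3 is the minimal polynomial, and the product (x + 2)^5 is the characteristic polynomial.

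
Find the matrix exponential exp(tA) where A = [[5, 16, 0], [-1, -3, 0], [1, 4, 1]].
e^{tA} = [[(4*t + 1)*e^{t}, 16*t*e^{t}, 0], [-t*e^{t}, (1 - 4*t)*e^{t}, 0], [t*e^{t}, 4*t*e^{t}, e^{t}]]

A has Jordan form J = [[1, 1, 0], [0, 1, 0], [0, 0, 1]] with A = PJP^{-1}, so e^{tA} = P e^{tJ} P^{-1}.

For a Jordan block J_k(λ), e^{tJ_k(λ)} = e^{λt} · (I + tN + t^2 N^2/2! + ... + t^{k-1} N^{k-1}/(k-1)!) where N is the nilpotent superdiagonal part.

Assembling the blocks and conjugating back gives the entries of e^{tA} as shown above.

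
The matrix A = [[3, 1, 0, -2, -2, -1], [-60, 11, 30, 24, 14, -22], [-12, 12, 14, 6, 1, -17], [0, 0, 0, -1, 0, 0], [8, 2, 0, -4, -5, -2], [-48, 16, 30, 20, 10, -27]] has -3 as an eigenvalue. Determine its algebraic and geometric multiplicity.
algebraic multiplicity 2, geometric multiplicity 1

The characteristic polynomial is (x - 4)(x + 1)^3(x + 3)^2, so the factor x + 3 appears with exponent 2: the algebraic multiplicity is 2.

rank(A + 3I) = 5, so the eigenspace has dimension 6 - 5 = 1: the geometric multiplicity is 1.

Since 1 < 2, A is not diagonalizable.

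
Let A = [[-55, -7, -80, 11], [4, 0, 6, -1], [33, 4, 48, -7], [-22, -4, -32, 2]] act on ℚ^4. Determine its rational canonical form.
R = [[0, 0, 0, 0], [1, 0, 0, 0], [0, 1, 0, -4], [0, 0, 1, -5]]

The invariant factors of A (the non-unit diagonal entries of the Smith normal form of xI - A over ℚ[x]) are x^2(x + 1)(x + 4), each dividing the next. The characteristic polynomial is their product, x^2(x + 1)(x + 4).

The rational canonical form is the block-diagonal matrix of companion matrices C(f_i):
R = [[0, 0, 0, 0], [1, 0, 0, 0], [0, 1, 0, -4], [0, 0, 1, -5]].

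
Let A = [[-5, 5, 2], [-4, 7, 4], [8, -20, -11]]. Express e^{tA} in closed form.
e^{tA} = [[(1 - 2*t)*e^{-3*t}, 5*t*e^{-3*t}, 2*t*e^{-3*t}], [-4*t*e^{-3*t}, (10*t + 1)*e^{-3*t}, 4*t*e^{-3*t}], [8*t*e^{-3*t}, -20*t*e^{-3*t}, (1 - 8*t)*e^{-3*t}]]

A has Jordan form J = [[-3, 1, 0], [0, -3, 0], [0, 0, -3]] with A = PJP^{-1}, so e^{tA} = P e^{tJ} P^{-1}.

For a Jordan block J_k(λ), e^{tJ_k(λ)} = e^{λt} · (I + tN + t^2 N^2/2! + ... + t^{k-1} N^{k-1}/(k-1)!) where N is the nilpotent superdiagonal part.

Assembling the blocks and conjugating back gives the entries of e^{tA} as shown above.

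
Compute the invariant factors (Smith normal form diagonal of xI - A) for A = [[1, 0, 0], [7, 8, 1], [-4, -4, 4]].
The Jordan structure of A has elementary divisors (x - 1), (x - 6)^2. Arranging the block sizes at each eigenvalue in decreasing order and taking row products gives the invariant factors.

Invariant factors (smallest first, each dividing the next): (x - 6)^2(x - 1).

Check: the last factor (x - 6)^2(x - 1) is the minimal polynomial, and the product (x - 6)^2(x - 1) is the characteristic polynomial.

(x - 6)^2(x - 1)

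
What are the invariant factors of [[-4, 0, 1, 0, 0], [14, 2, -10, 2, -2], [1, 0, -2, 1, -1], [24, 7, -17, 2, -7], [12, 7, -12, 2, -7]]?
(x - 2)(x + 2)^3(x + 5)

The Jordan structure of A has elementary divisors (x + 5), (x + 2)^3, (x - 2). Arranging the block sizes at each eigenvalue in decreasing order and taking row products gives the invariant factors.

Invariant factors (smallest first, each dividing the next): (x - 2)(x + 2)^3(x + 5).

Check: the last factor (x - 2)(x + 2)^3(x + 5) is the minimal polynomial, and the product (x - 2)(x + 2)^3(x + 5) is the characteristic polynomial.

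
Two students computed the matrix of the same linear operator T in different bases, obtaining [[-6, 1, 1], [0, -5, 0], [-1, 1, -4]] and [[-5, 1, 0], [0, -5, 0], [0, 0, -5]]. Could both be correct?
Yes.

Two matrices over a field are similar if and only if they have the same invariant factors.

Both A and B have characteristic polynomial (x + 5)^3 and minimal polynomial (x + 5)^2. Computing further, both have invariant factors x + 5, (x + 5)^2. Hence A and B are similar.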